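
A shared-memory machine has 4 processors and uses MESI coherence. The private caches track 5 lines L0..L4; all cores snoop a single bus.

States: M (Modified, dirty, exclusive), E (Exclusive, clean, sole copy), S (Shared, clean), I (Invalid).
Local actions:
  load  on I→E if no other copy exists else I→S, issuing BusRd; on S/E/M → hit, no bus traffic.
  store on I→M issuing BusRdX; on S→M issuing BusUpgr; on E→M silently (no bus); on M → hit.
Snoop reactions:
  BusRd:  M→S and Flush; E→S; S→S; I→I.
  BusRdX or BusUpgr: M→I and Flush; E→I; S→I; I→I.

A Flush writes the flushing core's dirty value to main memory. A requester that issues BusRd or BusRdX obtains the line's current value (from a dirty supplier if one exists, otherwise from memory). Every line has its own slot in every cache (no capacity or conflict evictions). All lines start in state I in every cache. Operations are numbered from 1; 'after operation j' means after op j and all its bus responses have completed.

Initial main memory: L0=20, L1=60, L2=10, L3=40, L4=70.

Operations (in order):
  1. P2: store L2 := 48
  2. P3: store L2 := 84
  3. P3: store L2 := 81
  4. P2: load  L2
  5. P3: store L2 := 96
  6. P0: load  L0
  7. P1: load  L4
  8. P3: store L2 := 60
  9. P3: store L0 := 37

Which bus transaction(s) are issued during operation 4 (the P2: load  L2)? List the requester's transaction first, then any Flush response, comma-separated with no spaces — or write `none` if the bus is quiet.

  op1 P2: store L2 := 48 → I/I/M/I on L2; bus BusRdX; mem=10
  op2 P3: store L2 := 84 → I/I/I/M on L2; bus BusRdX Flush; mem=48
  op3 P3: store L2 := 81 → I/I/I/M on L2; bus (none); mem=48
  op4 P2: load  L2 → I/I/S/S on L2; bus BusRd Flush; mem=81
  op5 P3: store L2 := 96 → I/I/I/M on L2; bus BusUpgr; mem=81
  op6 P0: load  L0 → E/I/I/I on L0; bus BusRd; mem=20
  op7 P1: load  L4 → I/E/I/I on L4; bus BusRd; mem=70
  op8 P3: store L2 := 60 → I/I/I/M on L2; bus (none); mem=81
  op9 P3: store L0 := 37 → I/I/I/M on L0; bus BusRdX; mem=20

bus = BusRd,Flush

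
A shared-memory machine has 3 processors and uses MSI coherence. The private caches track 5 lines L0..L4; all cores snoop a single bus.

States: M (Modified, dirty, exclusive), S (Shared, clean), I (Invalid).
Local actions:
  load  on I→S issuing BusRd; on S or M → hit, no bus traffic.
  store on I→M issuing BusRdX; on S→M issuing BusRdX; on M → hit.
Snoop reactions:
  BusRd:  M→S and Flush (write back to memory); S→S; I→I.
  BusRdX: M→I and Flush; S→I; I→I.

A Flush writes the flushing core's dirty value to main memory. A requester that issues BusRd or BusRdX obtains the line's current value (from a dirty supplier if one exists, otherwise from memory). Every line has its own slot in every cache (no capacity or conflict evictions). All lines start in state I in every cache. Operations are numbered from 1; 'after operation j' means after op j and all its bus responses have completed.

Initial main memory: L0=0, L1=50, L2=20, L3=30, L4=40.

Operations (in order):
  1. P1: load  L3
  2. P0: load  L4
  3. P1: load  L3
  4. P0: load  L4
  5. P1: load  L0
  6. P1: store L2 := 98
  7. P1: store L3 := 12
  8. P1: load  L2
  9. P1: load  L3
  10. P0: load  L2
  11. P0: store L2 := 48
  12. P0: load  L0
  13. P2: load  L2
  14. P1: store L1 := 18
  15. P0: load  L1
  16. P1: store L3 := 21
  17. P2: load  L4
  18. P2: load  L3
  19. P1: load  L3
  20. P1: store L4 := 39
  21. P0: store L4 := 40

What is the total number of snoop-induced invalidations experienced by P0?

invalidations = 1

1. P1: load  L3  bus=[BusRd]  L3: P0=I P1=S P2=I  mem[L3]=30
2. P0: load  L4  bus=[BusRd]  L4: P0=S P1=I P2=I  mem[L4]=40
3. P1: load  L3  bus=[-]  L3: P0=I P1=S P2=I  mem[L3]=30
4. P0: load  L4  bus=[-]  L4: P0=S P1=I P2=I  mem[L4]=40
5. P1: load  L0  bus=[BusRd]  L0: P0=I P1=S P2=I  mem[L0]=0
6. P1: store L2 := 98  bus=[BusRdX]  L2: P0=I P1=M P2=I  mem[L2]=20
7. P1: store L3 := 12  bus=[BusRdX]  L3: P0=I P1=M P2=I  mem[L3]=30
8. P1: load  L2  bus=[-]  L2: P0=I P1=M P2=I  mem[L2]=20
9. P1: load  L3  bus=[-]  L3: P0=I P1=M P2=I  mem[L3]=30
10. P0: load  L2  bus=[BusRd,Flush]  L2: P0=S P1=S P2=I  mem[L2]=98
11. P0: store L2 := 48  bus=[BusRdX]  L2: P0=M P1=I P2=I  mem[L2]=98
12. P0: load  L0  bus=[BusRd]  L0: P0=S P1=S P2=I  mem[L0]=0
13. P2: load  L2  bus=[BusRd,Flush]  L2: P0=S P1=I P2=S  mem[L2]=48
14. P1: store L1 := 18  bus=[BusRdX]  L1: P0=I P1=M P2=I  mem[L1]=50
15. P0: load  L1  bus=[BusRd,Flush]  L1: P0=S P1=S P2=I  mem[L1]=18
16. P1: store L3 := 21  bus=[-]  L3: P0=I P1=M P2=I  mem[L3]=30
17. P2: load  L4  bus=[BusRd]  L4: P0=S P1=I P2=S  mem[L4]=40
18. P2: load  L3  bus=[BusRd,Flush]  L3: P0=I P1=S P2=S  mem[L3]=21
19. P1: load  L3  bus=[-]  L3: P0=I P1=S P2=S  mem[L3]=21
20. P1: store L4 := 39  bus=[BusRdX]  L4: P0=I P1=M P2=I  mem[L4]=40
21. P0: store L4 := 40  bus=[BusRdX,Flush]  L4: P0=M P1=I P2=I  mem[L4]=39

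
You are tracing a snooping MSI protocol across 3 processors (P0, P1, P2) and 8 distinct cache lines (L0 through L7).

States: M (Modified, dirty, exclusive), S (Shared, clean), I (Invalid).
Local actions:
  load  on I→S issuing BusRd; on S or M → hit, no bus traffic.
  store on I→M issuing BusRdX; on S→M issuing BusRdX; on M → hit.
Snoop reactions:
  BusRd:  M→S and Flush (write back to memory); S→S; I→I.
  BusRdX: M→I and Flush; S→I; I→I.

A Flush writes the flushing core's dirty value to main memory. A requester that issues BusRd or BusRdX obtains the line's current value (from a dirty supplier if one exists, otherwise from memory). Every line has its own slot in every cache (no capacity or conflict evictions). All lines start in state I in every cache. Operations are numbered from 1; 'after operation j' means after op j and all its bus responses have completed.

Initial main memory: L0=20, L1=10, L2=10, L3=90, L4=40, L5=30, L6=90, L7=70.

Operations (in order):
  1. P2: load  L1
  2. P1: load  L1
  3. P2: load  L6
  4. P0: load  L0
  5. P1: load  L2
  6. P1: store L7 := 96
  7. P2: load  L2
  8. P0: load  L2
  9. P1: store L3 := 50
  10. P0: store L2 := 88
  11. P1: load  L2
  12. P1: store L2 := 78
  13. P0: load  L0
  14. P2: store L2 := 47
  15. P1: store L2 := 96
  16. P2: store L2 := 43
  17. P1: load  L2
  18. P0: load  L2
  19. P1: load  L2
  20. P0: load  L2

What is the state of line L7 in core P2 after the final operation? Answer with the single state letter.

state = I

  op1 P2: load  L1 → I/I/S on L1; bus BusRd; mem=10
  op2 P1: load  L1 → I/S/S on L1; bus BusRd; mem=10
  op3 P2: load  L6 → I/I/S on L6; bus BusRd; mem=90
  op4 P0: load  L0 → S/I/I on L0; bus BusRd; mem=20
  op5 P1: load  L2 → I/S/I on L2; bus BusRd; mem=10
  op6 P1: store L7 := 96 → I/M/I on L7; bus BusRdX; mem=70
  op7 P2: load  L2 → I/S/S on L2; bus BusRd; mem=10
  op8 P0: load  L2 → S/S/S on L2; bus BusRd; mem=10
  op9 P1: store L3 := 50 → I/M/I on L3; bus BusRdX; mem=90
  op10 P0: store L2 := 88 → M/I/I on L2; bus BusRdX; mem=10
  op11 P1: load  L2 → S/S/I on L2; bus BusRd Flush; mem=88
  op12 P1: store L2 := 78 → I/M/I on L2; bus BusRdX; mem=88
  op13 P0: load  L0 → S/I/I on L0; bus (none); mem=20
  op14 P2: store L2 := 47 → I/I/M on L2; bus BusRdX Flush; mem=78
  op15 P1: store L2 := 96 → I/M/I on L2; bus BusRdX Flush; mem=47
  op16 P2: store L2 := 43 → I/I/M on L2; bus BusRdX Flush; mem=96
  op17 P1: load  L2 → I/S/S on L2; bus BusRd Flush; mem=43
  op18 P0: load  L2 → S/S/S on L2; bus BusRd; mem=43
  op19 P1: load  L2 → S/S/S on L2; bus (none); mem=43
  op20 P0: load  L2 → S/S/S on L2; bus (none); mem=43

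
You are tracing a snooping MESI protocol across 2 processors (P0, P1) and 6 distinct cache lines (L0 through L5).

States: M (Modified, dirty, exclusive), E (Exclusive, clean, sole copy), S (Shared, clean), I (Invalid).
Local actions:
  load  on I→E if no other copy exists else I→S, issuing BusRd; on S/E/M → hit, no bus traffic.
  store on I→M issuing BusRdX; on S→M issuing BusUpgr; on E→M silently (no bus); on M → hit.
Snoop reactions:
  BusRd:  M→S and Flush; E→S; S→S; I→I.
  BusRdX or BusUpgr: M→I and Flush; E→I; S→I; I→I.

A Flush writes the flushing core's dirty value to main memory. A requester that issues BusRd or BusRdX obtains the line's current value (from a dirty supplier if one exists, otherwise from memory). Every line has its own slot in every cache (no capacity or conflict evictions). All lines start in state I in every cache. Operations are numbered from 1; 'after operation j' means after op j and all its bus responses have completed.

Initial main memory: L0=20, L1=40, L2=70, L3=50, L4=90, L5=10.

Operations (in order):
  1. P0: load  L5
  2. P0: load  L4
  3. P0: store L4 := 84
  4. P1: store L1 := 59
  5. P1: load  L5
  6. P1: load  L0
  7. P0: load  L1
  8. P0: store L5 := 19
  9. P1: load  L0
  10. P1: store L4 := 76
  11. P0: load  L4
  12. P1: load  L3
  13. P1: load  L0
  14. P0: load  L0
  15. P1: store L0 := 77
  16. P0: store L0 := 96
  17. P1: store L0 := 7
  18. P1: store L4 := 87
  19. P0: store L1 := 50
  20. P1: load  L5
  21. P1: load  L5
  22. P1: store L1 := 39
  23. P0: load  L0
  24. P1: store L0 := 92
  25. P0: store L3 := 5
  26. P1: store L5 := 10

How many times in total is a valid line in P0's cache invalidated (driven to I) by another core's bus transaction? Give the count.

invalidations = 7

  op1 P0: load  L5 → E/I on L5; bus BusRd; mem=10
  op2 P0: load  L4 → E/I on L4; bus BusRd; mem=90
  op3 P0: store L4 := 84 → M/I on L4; bus (none); mem=90
  op4 P1: store L1 := 59 → I/M on L1; bus BusRdX; mem=40
  op5 P1: load  L5 → S/S on L5; bus BusRd; mem=10
  op6 P1: load  L0 → I/E on L0; bus BusRd; mem=20
  op7 P0: load  L1 → S/S on L1; bus BusRd Flush; mem=59
  op8 P0: store L5 := 19 → M/I on L5; bus BusUpgr; mem=10
  op9 P1: load  L0 → I/E on L0; bus (none); mem=20
  op10 P1: store L4 := 76 → I/M on L4; bus BusRdX Flush; mem=84
  op11 P0: load  L4 → S/S on L4; bus BusRd Flush; mem=76
  op12 P1: load  L3 → I/E on L3; bus BusRd; mem=50
  op13 P1: load  L0 → I/E on L0; bus (none); mem=20
  op14 P0: load  L0 → S/S on L0; bus BusRd; mem=20
  op15 P1: store L0 := 77 → I/M on L0; bus BusUpgr; mem=20
  op16 P0: store L0 := 96 → M/I on L0; bus BusRdX Flush; mem=77
  op17 P1: store L0 := 7 → I/M on L0; bus BusRdX Flush; mem=96
  op18 P1: store L4 := 87 → I/M on L4; bus BusUpgr; mem=76
  op19 P0: store L1 := 50 → M/I on L1; bus BusUpgr; mem=59
  op20 P1: load  L5 → S/S on L5; bus BusRd Flush; mem=19
  op21 P1: load  L5 → S/S on L5; bus (none); mem=19
  op22 P1: store L1 := 39 → I/M on L1; bus BusRdX Flush; mem=50
  op23 P0: load  L0 → S/S on L0; bus BusRd Flush; mem=7
  op24 P1: store L0 := 92 → I/M on L0; bus BusUpgr; mem=7
  op25 P0: store L3 := 5 → M/I on L3; bus BusRdX; mem=50
  op26 P1: store L5 := 10 → I/M on L5; bus BusUpgr; mem=19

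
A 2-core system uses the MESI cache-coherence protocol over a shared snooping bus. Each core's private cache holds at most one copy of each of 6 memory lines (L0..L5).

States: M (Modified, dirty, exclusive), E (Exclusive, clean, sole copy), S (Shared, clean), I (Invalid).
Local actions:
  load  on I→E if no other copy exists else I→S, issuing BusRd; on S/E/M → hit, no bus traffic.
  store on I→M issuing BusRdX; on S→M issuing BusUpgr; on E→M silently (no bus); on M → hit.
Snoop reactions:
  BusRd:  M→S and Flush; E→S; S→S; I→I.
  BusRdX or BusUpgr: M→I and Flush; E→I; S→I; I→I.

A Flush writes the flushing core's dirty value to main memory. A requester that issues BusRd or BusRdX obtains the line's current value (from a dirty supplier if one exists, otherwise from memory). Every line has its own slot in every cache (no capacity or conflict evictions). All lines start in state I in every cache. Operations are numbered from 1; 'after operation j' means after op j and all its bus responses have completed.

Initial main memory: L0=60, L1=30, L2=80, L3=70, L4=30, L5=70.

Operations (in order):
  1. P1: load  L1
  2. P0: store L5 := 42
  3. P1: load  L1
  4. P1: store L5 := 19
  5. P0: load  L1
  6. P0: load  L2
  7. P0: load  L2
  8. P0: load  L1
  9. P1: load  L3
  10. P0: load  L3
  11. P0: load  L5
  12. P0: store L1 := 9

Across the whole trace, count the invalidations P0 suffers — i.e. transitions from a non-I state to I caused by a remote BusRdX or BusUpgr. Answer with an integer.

invalidations = 1

  op1 P1: load  L1 → I/E on L1; bus BusRd; mem=30
  op2 P0: store L5 := 42 → M/I on L5; bus BusRdX; mem=70
  op3 P1: load  L1 → I/E on L1; bus (none); mem=30
  op4 P1: store L5 := 19 → I/M on L5; bus BusRdX Flush; mem=42
  op5 P0: load  L1 → S/S on L1; bus BusRd; mem=30
  op6 P0: load  L2 → E/I on L2; bus BusRd; mem=80
  op7 P0: load  L2 → E/I on L2; bus (none); mem=80
  op8 P0: load  L1 → S/S on L1; bus (none); mem=30
  op9 P1: load  L3 → I/E on L3; bus BusRd; mem=70
  op10 P0: load  L3 → S/S on L3; bus BusRd; mem=70
  op11 P0: load  L5 → S/S on L5; bus BusRd Flush; mem=19
  op12 P0: store L1 := 9 → M/I on L1; bus BusUpgr; mem=30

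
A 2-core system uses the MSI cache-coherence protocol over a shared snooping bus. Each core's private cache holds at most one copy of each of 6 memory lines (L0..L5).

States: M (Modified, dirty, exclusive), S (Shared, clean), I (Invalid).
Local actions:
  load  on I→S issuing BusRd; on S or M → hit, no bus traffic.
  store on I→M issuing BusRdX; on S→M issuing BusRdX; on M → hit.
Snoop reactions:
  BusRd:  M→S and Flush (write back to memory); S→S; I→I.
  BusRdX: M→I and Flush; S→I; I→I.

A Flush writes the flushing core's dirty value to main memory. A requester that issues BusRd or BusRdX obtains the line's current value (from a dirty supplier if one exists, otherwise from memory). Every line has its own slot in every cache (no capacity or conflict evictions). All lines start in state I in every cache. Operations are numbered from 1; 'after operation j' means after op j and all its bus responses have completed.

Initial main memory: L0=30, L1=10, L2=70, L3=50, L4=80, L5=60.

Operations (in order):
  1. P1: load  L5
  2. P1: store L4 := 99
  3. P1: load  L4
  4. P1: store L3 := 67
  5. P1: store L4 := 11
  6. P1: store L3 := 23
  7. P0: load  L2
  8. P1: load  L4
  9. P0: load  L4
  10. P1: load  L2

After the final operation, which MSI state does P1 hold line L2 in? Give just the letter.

state = S

[1] P1: load  L5 | P0:I, P1:S(60) | bus: BusRd
[2] P1: store L4 := 99 | P0:I, P1:M(99) | bus: BusRdX
[3] P1: load  L4 | P0:I, P1:M(99) | bus: none
[4] P1: store L3 := 67 | P0:I, P1:M(67) | bus: BusRdX
[5] P1: store L4 := 11 | P0:I, P1:M(11) | bus: none
[6] P1: store L3 := 23 | P0:I, P1:M(23) | bus: none
[7] P0: load  L2 | P0:S(70), P1:I | bus: BusRd
[8] P1: load  L4 | P0:I, P1:M(11) | bus: none
[9] P0: load  L4 | P0:S(11), P1:S(11) | bus: BusRd,Flush
[10] P1: load  L2 | P0:S(70), P1:S(70) | bus: BusRd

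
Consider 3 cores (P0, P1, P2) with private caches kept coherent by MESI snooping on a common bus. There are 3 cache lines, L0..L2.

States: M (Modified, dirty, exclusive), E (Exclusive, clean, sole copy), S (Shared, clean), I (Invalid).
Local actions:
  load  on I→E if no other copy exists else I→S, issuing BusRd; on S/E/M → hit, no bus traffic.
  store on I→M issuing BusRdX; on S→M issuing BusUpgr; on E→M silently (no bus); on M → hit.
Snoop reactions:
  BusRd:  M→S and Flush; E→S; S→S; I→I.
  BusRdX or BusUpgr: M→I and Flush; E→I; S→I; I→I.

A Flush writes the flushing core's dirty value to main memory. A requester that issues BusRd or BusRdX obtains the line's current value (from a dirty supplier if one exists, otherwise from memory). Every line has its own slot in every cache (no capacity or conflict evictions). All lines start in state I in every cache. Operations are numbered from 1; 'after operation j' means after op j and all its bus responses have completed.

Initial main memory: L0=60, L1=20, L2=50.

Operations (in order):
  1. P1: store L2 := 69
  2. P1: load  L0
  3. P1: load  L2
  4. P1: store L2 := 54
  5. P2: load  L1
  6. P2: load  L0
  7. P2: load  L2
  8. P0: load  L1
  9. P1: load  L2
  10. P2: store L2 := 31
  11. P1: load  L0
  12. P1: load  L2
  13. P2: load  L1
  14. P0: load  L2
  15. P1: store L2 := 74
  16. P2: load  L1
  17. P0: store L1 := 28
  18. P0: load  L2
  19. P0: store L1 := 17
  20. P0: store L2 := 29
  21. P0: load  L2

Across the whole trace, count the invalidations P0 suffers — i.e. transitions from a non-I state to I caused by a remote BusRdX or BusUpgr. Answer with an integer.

1. P1: store L2 := 69  bus=[BusRdX]  L2: P0=I P1=M P2=I  mem[L2]=50
2. P1: load  L0  bus=[BusRd]  L0: P0=I P1=E P2=I  mem[L0]=60
3. P1: load  L2  bus=[-]  L2: P0=I P1=M P2=I  mem[L2]=50
4. P1: store L2 := 54  bus=[-]  L2: P0=I P1=M P2=I  mem[L2]=50
5. P2: load  L1  bus=[BusRd]  L1: P0=I P1=I P2=E  mem[L1]=20
6. P2: load  L0  bus=[BusRd]  L0: P0=I P1=S P2=S  mem[L0]=60
7. P2: load  L2  bus=[BusRd,Flush]  L2: P0=I P1=S P2=S  mem[L2]=54
8. P0: load  L1  bus=[BusRd]  L1: P0=S P1=I P2=S  mem[L1]=20
9. P1: load  L2  bus=[-]  L2: P0=I P1=S P2=S  mem[L2]=54
10. P2: store L2 := 31  bus=[BusUpgr]  L2: P0=I P1=I P2=M  mem[L2]=54
11. P1: load  L0  bus=[-]  L0: P0=I P1=S P2=S  mem[L0]=60
12. P1: load  L2  bus=[BusRd,Flush]  L2: P0=I P1=S P2=S  mem[L2]=31
13. P2: load  L1  bus=[-]  L1: P0=S P1=I P2=S  mem[L1]=20
14. P0: load  L2  bus=[BusRd]  L2: P0=S P1=S P2=S  mem[L2]=31
15. P1: store L2 := 74  bus=[BusUpgr]  L2: P0=I P1=M P2=I  mem[L2]=31
16. P2: load  L1  bus=[-]  L1: P0=S P1=I P2=S  mem[L1]=20
17. P0: store L1 := 28  bus=[BusUpgr]  L1: P0=M P1=I P2=I  mem[L1]=20
18. P0: load  L2  bus=[BusRd,Flush]  L2: P0=S P1=S P2=I  mem[L2]=74
19. P0: store L1 := 17  bus=[-]  L1: P0=M P1=I P2=I  mem[L1]=20
20. P0: store L2 := 29  bus=[BusUpgr]  L2: P0=M P1=I P2=I  mem[L2]=74
21. P0: load  L2  bus=[-]  L2: P0=M P1=I P2=I  mem[L2]=74

invalidations = 1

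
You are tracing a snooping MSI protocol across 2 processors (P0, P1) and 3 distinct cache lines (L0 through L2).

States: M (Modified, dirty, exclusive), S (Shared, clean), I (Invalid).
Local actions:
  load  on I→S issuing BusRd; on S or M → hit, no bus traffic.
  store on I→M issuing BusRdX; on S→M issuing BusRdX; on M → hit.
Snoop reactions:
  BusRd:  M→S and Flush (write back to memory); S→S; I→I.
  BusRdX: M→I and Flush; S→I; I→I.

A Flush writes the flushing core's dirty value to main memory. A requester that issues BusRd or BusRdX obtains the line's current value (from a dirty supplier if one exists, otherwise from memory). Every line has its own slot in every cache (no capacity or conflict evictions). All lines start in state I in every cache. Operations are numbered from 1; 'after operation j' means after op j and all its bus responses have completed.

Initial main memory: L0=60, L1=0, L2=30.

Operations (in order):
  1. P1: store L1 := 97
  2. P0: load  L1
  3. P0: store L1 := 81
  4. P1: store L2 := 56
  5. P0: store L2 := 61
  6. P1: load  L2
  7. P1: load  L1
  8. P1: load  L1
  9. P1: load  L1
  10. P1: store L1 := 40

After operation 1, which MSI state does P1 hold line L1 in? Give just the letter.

1. P1: store L1 := 97  bus=[BusRdX]  L1: P0=I P1=M  mem[L1]=0
2. P0: load  L1  bus=[BusRd,Flush]  L1: P0=S P1=S  mem[L1]=97
3. P0: store L1 := 81  bus=[BusRdX]  L1: P0=M P1=I  mem[L1]=97
4. P1: store L2 := 56  bus=[BusRdX]  L2: P0=I P1=M  mem[L2]=30
5. P0: store L2 := 61  bus=[BusRdX,Flush]  L2: P0=M P1=I  mem[L2]=56
6. P1: load  L2  bus=[BusRd,Flush]  L2: P0=S P1=S  mem[L2]=61
7. P1: load  L1  bus=[BusRd,Flush]  L1: P0=S P1=S  mem[L1]=81
8. P1: load  L1  bus=[-]  L1: P0=S P1=S  mem[L1]=81
9. P1: load  L1  bus=[-]  L1: P0=S P1=S  mem[L1]=81
10. P1: store L1 := 40  bus=[BusRdX]  L1: P0=I P1=M  mem[L1]=81

state = M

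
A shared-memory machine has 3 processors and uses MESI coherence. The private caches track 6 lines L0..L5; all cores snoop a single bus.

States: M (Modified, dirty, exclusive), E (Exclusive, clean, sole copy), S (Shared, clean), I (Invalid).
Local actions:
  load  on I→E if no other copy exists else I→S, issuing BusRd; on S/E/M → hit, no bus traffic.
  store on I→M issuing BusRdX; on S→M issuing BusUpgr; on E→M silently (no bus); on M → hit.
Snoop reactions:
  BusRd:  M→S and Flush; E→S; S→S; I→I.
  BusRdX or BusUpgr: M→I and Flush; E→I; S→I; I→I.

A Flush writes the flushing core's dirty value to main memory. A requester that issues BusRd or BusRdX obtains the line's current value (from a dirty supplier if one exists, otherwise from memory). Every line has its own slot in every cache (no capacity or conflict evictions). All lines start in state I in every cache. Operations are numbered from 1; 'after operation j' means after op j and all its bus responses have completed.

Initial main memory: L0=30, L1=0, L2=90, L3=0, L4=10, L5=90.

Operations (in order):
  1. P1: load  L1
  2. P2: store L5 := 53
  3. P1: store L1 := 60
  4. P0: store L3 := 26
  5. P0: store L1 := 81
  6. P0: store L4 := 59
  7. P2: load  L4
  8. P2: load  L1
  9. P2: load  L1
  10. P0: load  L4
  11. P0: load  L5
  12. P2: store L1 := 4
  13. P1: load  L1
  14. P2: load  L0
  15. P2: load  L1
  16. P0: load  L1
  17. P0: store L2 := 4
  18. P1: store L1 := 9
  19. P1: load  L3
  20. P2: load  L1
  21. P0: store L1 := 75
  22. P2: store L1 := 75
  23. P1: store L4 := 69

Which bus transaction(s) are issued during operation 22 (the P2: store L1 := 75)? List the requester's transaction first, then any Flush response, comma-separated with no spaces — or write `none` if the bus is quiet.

1. P1: load  L1  bus=[BusRd]  L1: P0=I P1=E P2=I  mem[L1]=0
2. P2: store L5 := 53  bus=[BusRdX]  L5: P0=I P1=I P2=M  mem[L5]=90
3. P1: store L1 := 60  bus=[-]  L1: P0=I P1=M P2=I  mem[L1]=0
4. P0: store L3 := 26  bus=[BusRdX]  L3: P0=M P1=I P2=I  mem[L3]=0
5. P0: store L1 := 81  bus=[BusRdX,Flush]  L1: P0=M P1=I P2=I  mem[L1]=60
6. P0: store L4 := 59  bus=[BusRdX]  L4: P0=M P1=I P2=I  mem[L4]=10
7. P2: load  L4  bus=[BusRd,Flush]  L4: P0=S P1=I P2=S  mem[L4]=59
8. P2: load  L1  bus=[BusRd,Flush]  L1: P0=S P1=I P2=S  mem[L1]=81
9. P2: load  L1  bus=[-]  L1: P0=S P1=I P2=S  mem[L1]=81
10. P0: load  L4  bus=[-]  L4: P0=S P1=I P2=S  mem[L4]=59
11. P0: load  L5  bus=[BusRd,Flush]  L5: P0=S P1=I P2=S  mem[L5]=53
12. P2: store L1 := 4  bus=[BusUpgr]  L1: P0=I P1=I P2=M  mem[L1]=81
13. P1: load  L1  bus=[BusRd,Flush]  L1: P0=I P1=S P2=S  mem[L1]=4
14. P2: load  L0  bus=[BusRd]  L0: P0=I P1=I P2=E  mem[L0]=30
15. P2: load  L1  bus=[-]  L1: P0=I P1=S P2=S  mem[L1]=4
16. P0: load  L1  bus=[BusRd]  L1: P0=S P1=S P2=S  mem[L1]=4
17. P0: store L2 := 4  bus=[BusRdX]  L2: P0=M P1=I P2=I  mem[L2]=90
18. P1: store L1 := 9  bus=[BusUpgr]  L1: P0=I P1=M P2=I  mem[L1]=4
19. P1: load  L3  bus=[BusRd,Flush]  L3: P0=S P1=S P2=I  mem[L3]=26
20. P2: load  L1  bus=[BusRd,Flush]  L1: P0=I P1=S P2=S  mem[L1]=9
21. P0: store L1 := 75  bus=[BusRdX]  L1: P0=M P1=I P2=I  mem[L1]=9
22. P2: store L1 := 75  bus=[BusRdX,Flush]  L1: P0=I P1=I P2=M  mem[L1]=75
23. P1: store L4 := 69  bus=[BusRdX]  L4: P0=I P1=M P2=I  mem[L4]=59

bus = BusRdX,Flush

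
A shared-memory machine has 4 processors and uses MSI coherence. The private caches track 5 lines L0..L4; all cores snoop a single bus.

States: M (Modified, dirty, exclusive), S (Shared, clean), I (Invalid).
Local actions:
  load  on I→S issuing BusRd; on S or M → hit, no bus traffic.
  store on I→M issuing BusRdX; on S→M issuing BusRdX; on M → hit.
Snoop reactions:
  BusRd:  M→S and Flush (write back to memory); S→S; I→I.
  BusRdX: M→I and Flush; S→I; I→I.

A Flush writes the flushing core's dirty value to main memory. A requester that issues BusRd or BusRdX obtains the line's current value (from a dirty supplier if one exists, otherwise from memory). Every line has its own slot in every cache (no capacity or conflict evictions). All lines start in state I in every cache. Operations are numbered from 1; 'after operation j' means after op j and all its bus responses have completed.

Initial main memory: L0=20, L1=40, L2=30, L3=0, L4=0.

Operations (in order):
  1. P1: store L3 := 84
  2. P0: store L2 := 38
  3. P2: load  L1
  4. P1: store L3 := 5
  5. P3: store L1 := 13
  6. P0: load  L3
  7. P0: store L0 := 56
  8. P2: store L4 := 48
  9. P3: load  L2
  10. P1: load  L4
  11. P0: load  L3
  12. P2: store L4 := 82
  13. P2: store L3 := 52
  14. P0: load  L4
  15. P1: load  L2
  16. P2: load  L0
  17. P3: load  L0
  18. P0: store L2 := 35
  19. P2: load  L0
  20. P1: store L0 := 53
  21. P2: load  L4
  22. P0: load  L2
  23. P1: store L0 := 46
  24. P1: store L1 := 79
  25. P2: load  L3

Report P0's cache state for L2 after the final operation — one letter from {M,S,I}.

state = M

[1] P1: store L3 := 84 | P0:I, P1:M(84), P2:I, P3:I | bus: BusRdX
[2] P0: store L2 := 38 | P0:M(38), P1:I, P2:I, P3:I | bus: BusRdX
[3] P2: load  L1 | P0:I, P1:I, P2:S(40), P3:I | bus: BusRd
[4] P1: store L3 := 5 | P0:I, P1:M(5), P2:I, P3:I | bus: none
[5] P3: store L1 := 13 | P0:I, P1:I, P2:I, P3:M(13) | bus: BusRdX
[6] P0: load  L3 | P0:S(5), P1:S(5), P2:I, P3:I | bus: BusRd,Flush
[7] P0: store L0 := 56 | P0:M(56), P1:I, P2:I, P3:I | bus: BusRdX
[8] P2: store L4 := 48 | P0:I, P1:I, P2:M(48), P3:I | bus: BusRdX
[9] P3: load  L2 | P0:S(38), P1:I, P2:I, P3:S(38) | bus: BusRd,Flush
[10] P1: load  L4 | P0:I, P1:S(48), P2:S(48), P3:I | bus: BusRd,Flush
[11] P0: load  L3 | P0:S(5), P1:S(5), P2:I, P3:I | bus: none
[12] P2: store L4 := 82 | P0:I, P1:I, P2:M(82), P3:I | bus: BusRdX
[13] P2: store L3 := 52 | P0:I, P1:I, P2:M(52), P3:I | bus: BusRdX
[14] P0: load  L4 | P0:S(82), P1:I, P2:S(82), P3:I | bus: BusRd,Flush
[15] P1: load  L2 | P0:S(38), P1:S(38), P2:I, P3:S(38) | bus: BusRd
[16] P2: load  L0 | P0:S(56), P1:I, P2:S(56), P3:I | bus: BusRd,Flush
[17] P3: load  L0 | P0:S(56), P1:I, P2:S(56), P3:S(56) | bus: BusRd
[18] P0: store L2 := 35 | P0:M(35), P1:I, P2:I, P3:I | bus: BusRdX
[19] P2: load  L0 | P0:S(56), P1:I, P2:S(56), P3:S(56) | bus: none
[20] P1: store L0 := 53 | P0:I, P1:M(53), P2:I, P3:I | bus: BusRdX
[21] P2: load  L4 | P0:S(82), P1:I, P2:S(82), P3:I | bus: none
[22] P0: load  L2 | P0:M(35), P1:I, P2:I, P3:I | bus: none
[23] P1: store L0 := 46 | P0:I, P1:M(46), P2:I, P3:I | bus: none
[24] P1: store L1 := 79 | P0:I, P1:M(79), P2:I, P3:I | bus: BusRdX,Flush
[25] P2: load  L3 | P0:I, P1:I, P2:M(52), P3:I | bus: none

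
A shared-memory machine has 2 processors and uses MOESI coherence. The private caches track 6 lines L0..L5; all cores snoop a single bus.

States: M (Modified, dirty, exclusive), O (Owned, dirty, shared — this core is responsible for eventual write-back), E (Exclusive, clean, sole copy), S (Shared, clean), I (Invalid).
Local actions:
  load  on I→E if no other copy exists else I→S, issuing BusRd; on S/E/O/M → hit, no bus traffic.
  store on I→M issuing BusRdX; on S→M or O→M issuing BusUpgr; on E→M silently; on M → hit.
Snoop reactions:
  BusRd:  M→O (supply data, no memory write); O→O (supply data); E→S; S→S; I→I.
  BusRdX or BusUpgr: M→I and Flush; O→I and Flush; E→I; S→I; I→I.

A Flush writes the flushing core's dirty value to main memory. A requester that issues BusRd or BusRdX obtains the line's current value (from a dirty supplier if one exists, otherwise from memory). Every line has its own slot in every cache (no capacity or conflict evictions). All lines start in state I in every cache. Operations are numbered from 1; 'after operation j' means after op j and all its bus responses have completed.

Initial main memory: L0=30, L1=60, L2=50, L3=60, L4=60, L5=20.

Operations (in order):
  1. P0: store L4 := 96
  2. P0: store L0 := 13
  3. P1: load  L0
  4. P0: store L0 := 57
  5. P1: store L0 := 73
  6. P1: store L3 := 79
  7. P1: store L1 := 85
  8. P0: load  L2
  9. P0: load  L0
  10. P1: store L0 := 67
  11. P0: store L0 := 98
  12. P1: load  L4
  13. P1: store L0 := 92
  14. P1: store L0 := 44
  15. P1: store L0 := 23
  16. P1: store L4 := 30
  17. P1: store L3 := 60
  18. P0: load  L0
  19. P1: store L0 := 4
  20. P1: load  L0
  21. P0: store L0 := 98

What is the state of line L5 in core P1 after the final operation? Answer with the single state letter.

state = I

  op1 P0: store L4 := 96 → M/I on L4; bus BusRdX; mem=60
  op2 P0: store L0 := 13 → M/I on L0; bus BusRdX; mem=30
  op3 P1: load  L0 → O/S on L0; bus BusRd; mem=30
  op4 P0: store L0 := 57 → M/I on L0; bus BusUpgr; mem=30
  op5 P1: store L0 := 73 → I/M on L0; bus BusRdX Flush; mem=57
  op6 P1: store L3 := 79 → I/M on L3; bus BusRdX; mem=60
  op7 P1: store L1 := 85 → I/M on L1; bus BusRdX; mem=60
  op8 P0: load  L2 → E/I on L2; bus BusRd; mem=50
  op9 P0: load  L0 → S/O on L0; bus BusRd; mem=57
  op10 P1: store L0 := 67 → I/M on L0; bus BusUpgr; mem=57
  op11 P0: store L0 := 98 → M/I on L0; bus BusRdX Flush; mem=67
  op12 P1: load  L4 → O/S on L4; bus BusRd; mem=60
  op13 P1: store L0 := 92 → I/M on L0; bus BusRdX Flush; mem=98
  op14 P1: store L0 := 44 → I/M on L0; bus (none); mem=98
  op15 P1: store L0 := 23 → I/M on L0; bus (none); mem=98
  op16 P1: store L4 := 30 → I/M on L4; bus BusUpgr Flush; mem=96
  op17 P1: store L3 := 60 → I/M on L3; bus (none); mem=60
  op18 P0: load  L0 → S/O on L0; bus BusRd; mem=98
  op19 P1: store L0 := 4 → I/M on L0; bus BusUpgr; mem=98
  op20 P1: load  L0 → I/M on L0; bus (none); mem=98
  op21 P0: store L0 := 98 → M/I on L0; bus BusRdX Flush; mem=4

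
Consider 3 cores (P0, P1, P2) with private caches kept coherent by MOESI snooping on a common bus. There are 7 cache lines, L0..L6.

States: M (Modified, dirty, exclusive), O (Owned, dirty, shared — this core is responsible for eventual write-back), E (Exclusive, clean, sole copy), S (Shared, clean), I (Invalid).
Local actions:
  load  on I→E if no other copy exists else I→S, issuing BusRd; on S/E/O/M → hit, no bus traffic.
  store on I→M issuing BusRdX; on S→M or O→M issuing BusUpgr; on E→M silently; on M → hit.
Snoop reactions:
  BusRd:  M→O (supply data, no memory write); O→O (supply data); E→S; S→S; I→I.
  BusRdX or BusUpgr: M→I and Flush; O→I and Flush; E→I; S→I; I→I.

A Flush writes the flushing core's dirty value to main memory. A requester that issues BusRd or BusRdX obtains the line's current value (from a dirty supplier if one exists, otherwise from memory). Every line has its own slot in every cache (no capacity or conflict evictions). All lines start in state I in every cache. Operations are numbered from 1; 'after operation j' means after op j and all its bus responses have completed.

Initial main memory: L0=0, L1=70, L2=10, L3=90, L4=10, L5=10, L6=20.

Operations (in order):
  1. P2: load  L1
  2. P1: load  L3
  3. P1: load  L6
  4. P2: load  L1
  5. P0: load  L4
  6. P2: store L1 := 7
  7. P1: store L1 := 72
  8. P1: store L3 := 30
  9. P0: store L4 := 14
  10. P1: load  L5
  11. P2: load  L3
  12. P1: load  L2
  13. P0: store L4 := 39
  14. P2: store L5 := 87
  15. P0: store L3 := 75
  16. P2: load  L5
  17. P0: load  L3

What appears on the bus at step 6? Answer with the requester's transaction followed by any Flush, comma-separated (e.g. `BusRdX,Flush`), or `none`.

  op1 P2: load  L1 → I/I/E on L1; bus BusRd; mem=70
  op2 P1: load  L3 → I/E/I on L3; bus BusRd; mem=90
  op3 P1: load  L6 → I/E/I on L6; bus BusRd; mem=20
  op4 P2: load  L1 → I/I/E on L1; bus (none); mem=70
  op5 P0: load  L4 → E/I/I on L4; bus BusRd; mem=10
  op6 P2: store L1 := 7 → I/I/M on L1; bus (none); mem=70
  op7 P1: store L1 := 72 → I/M/I on L1; bus BusRdX Flush; mem=7
  op8 P1: store L3 := 30 → I/M/I on L3; bus (none); mem=90
  op9 P0: store L4 := 14 → M/I/I on L4; bus (none); mem=10
  op10 P1: load  L5 → I/E/I on L5; bus BusRd; mem=10
  op11 P2: load  L3 → I/O/S on L3; bus BusRd; mem=90
  op12 P1: load  L2 → I/E/I on L2; bus BusRd; mem=10
  op13 P0: store L4 := 39 → M/I/I on L4; bus (none); mem=10
  op14 P2: store L5 := 87 → I/I/M on L5; bus BusRdX; mem=10
  op15 P0: store L3 := 75 → M/I/I on L3; bus BusRdX Flush; mem=30
  op16 P2: load  L5 → I/I/M on L5; bus (none); mem=10
  op17 P0: load  L3 → M/I/I on L3; bus (none); mem=30

bus = none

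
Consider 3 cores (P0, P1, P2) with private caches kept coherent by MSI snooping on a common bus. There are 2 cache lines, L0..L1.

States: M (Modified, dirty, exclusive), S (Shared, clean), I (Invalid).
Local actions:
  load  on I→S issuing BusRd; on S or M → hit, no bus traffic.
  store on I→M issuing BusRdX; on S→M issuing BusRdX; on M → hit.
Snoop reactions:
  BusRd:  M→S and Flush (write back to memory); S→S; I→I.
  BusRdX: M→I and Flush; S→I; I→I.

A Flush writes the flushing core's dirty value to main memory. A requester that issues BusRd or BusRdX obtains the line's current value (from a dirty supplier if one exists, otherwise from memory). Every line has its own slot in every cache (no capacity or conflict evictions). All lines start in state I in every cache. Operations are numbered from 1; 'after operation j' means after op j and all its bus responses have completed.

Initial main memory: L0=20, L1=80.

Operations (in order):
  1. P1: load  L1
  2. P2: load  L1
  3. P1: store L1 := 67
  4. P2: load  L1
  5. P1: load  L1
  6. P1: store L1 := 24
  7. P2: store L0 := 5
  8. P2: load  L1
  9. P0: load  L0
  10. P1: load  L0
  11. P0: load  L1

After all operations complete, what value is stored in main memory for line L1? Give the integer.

step 1: P1: load  L1  ⟶  ISI  (L1)  txn=BusRd  M[L1]=80
step 2: P2: load  L1  ⟶  ISS  (L1)  txn=BusRd  M[L1]=80
step 3: P1: store L1 := 67  ⟶  IMI  (L1)  txn=BusRdX  M[L1]=80
step 4: P2: load  L1  ⟶  ISS  (L1)  txn=BusRd+Flush  M[L1]=67
step 5: P1: load  L1  ⟶  ISS  (L1)  txn=∅  M[L1]=67
step 6: P1: store L1 := 24  ⟶  IMI  (L1)  txn=BusRdX  M[L1]=67
step 7: P2: store L0 := 5  ⟶  IIM  (L0)  txn=BusRdX  M[L0]=20
step 8: P2: load  L1  ⟶  ISS  (L1)  txn=BusRd+Flush  M[L1]=24
step 9: P0: load  L0  ⟶  SIS  (L0)  txn=BusRd+Flush  M[L0]=5
step 10: P1: load  L0  ⟶  SSS  (L0)  txn=BusRd  M[L0]=5
step 11: P0: load  L1  ⟶  SSS  (L1)  txn=BusRd  M[L1]=24

memory[L1] = 24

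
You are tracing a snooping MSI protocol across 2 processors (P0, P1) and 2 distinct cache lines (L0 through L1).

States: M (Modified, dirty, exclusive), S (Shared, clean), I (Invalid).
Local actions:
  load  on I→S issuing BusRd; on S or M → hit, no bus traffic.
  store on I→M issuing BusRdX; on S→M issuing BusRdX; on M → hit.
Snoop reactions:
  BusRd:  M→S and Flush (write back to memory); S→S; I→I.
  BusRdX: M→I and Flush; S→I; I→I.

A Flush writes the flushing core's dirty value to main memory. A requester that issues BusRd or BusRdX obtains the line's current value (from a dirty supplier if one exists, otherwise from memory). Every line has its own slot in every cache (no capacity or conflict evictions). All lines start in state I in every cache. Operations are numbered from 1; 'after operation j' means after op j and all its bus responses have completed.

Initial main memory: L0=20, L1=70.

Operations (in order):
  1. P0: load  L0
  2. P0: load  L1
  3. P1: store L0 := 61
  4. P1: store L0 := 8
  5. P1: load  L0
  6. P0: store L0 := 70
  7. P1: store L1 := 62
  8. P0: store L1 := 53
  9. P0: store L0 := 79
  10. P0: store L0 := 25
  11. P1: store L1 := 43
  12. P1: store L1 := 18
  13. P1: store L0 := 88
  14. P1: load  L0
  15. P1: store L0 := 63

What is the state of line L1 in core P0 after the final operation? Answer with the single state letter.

  op1 P0: load  L0 → S/I on L0; bus BusRd; mem=20
  op2 P0: load  L1 → S/I on L1; bus BusRd; mem=70
  op3 P1: store L0 := 61 → I/M on L0; bus BusRdX; mem=20
  op4 P1: store L0 := 8 → I/M on L0; bus (none); mem=20
  op5 P1: load  L0 → I/M on L0; bus (none); mem=20
  op6 P0: store L0 := 70 → M/I on L0; bus BusRdX Flush; mem=8
  op7 P1: store L1 := 62 → I/M on L1; bus BusRdX; mem=70
  op8 P0: store L1 := 53 → M/I on L1; bus BusRdX Flush; mem=62
  op9 P0: store L0 := 79 → M/I on L0; bus (none); mem=8
  op10 P0: store L0 := 25 → M/I on L0; bus (none); mem=8
  op11 P1: store L1 := 43 → I/M on L1; bus BusRdX Flush; mem=53
  op12 P1: store L1 := 18 → I/M on L1; bus (none); mem=53
  op13 P1: store L0 := 88 → I/M on L0; bus BusRdX Flush; mem=25
  op14 P1: load  L0 → I/M on L0; bus (none); mem=25
  op15 P1: store L0 := 63 → I/M on L0; bus (none); mem=25

state = I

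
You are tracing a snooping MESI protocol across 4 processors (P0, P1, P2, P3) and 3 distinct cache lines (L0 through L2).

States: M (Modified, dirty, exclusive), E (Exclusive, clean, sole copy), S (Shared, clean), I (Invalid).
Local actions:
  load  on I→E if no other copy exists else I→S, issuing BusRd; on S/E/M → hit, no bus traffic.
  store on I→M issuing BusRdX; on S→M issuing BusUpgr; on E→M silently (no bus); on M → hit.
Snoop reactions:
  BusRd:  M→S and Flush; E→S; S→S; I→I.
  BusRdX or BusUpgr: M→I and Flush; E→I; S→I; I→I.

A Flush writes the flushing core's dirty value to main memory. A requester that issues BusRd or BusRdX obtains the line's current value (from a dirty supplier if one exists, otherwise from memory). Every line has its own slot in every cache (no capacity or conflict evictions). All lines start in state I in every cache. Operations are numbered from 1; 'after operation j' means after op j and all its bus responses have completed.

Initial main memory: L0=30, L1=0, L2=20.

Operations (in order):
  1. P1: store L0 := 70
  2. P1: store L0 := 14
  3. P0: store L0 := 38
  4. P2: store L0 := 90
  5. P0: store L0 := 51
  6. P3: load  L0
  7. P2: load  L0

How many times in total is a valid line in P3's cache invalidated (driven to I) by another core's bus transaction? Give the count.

invalidations = 0

1. P1: store L0 := 70  bus=[BusRdX]  L0: P0=I P1=M P2=I P3=I  mem[L0]=30
2. P1: store L0 := 14  bus=[-]  L0: P0=I P1=M P2=I P3=I  mem[L0]=30
3. P0: store L0 := 38  bus=[BusRdX,Flush]  L0: P0=M P1=I P2=I P3=I  mem[L0]=14
4. P2: store L0 := 90  bus=[BusRdX,Flush]  L0: P0=I P1=I P2=M P3=I  mem[L0]=38
5. P0: store L0 := 51  bus=[BusRdX,Flush]  L0: P0=M P1=I P2=I P3=I  mem[L0]=90
6. P3: load  L0  bus=[BusRd,Flush]  L0: P0=S P1=I P2=I P3=S  mem[L0]=51
7. P2: load  L0  bus=[BusRd]  L0: P0=S P1=I P2=S P3=S  mem[L0]=51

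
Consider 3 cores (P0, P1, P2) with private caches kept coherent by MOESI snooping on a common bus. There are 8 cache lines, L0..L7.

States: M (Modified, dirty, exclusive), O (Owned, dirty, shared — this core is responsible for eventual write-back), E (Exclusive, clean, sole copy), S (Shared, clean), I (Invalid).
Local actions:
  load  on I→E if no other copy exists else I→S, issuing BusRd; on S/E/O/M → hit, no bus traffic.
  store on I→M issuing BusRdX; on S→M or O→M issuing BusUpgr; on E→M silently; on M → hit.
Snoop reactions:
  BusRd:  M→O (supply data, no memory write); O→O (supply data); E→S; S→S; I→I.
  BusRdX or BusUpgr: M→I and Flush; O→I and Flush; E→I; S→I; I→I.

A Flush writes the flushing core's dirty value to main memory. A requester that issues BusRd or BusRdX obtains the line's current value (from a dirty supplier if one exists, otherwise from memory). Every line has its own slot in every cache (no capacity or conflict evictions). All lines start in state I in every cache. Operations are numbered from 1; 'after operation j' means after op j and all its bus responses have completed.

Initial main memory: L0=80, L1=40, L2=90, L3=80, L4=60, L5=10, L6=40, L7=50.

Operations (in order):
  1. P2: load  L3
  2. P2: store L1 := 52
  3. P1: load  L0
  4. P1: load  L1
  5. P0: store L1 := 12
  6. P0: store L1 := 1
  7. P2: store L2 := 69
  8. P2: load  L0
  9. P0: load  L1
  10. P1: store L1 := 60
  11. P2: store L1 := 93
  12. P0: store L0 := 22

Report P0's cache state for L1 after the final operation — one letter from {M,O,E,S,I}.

state = I

step 1: P2: load  L3  ⟶  IIE  (L3)  txn=BusRd  M[L3]=80
step 2: P2: store L1 := 52  ⟶  IIM  (L1)  txn=BusRdX  M[L1]=40
step 3: P1: load  L0  ⟶  IEI  (L0)  txn=BusRd  M[L0]=80
step 4: P1: load  L1  ⟶  ISO  (L1)  txn=BusRd  M[L1]=40
step 5: P0: store L1 := 12  ⟶  MII  (L1)  txn=BusRdX+Flush  M[L1]=52
step 6: P0: store L1 := 1  ⟶  MII  (L1)  txn=∅  M[L1]=52
step 7: P2: store L2 := 69  ⟶  IIM  (L2)  txn=BusRdX  M[L2]=90
step 8: P2: load  L0  ⟶  ISS  (L0)  txn=BusRd  M[L0]=80
step 9: P0: load  L1  ⟶  MII  (L1)  txn=∅  M[L1]=52
step 10: P1: store L1 := 60  ⟶  IMI  (L1)  txn=BusRdX+Flush  M[L1]=1
step 11: P2: store L1 := 93  ⟶  IIM  (L1)  txn=BusRdX+Flush  M[L1]=60
step 12: P0: store L0 := 22  ⟶  MII  (L0)  txn=BusRdX  M[L0]=80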